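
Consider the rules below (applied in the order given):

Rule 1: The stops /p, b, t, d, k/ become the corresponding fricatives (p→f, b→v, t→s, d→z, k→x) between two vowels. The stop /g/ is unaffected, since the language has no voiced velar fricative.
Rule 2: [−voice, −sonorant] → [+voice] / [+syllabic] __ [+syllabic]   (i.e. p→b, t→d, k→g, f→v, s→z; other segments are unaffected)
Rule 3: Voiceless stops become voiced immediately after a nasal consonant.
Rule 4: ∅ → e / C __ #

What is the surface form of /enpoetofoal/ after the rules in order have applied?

enboezovoale

Rule 1 (intervocalic spirantization): /t/ is a stop between vowels /e/ and /o/, so it spirantizes to the fricative [s]. /enpoetofoal/ → enpoesofoal.
Rule 2 (intervocalic voicing): /s/ is a voiceless obstruent between vowels /e/ and /o/, so it voices to [z]. /f/ is a voiceless obstruent between vowels /o/ and /o/, so it voices to [v]. /enpoesofoal/ → enpoezovoal.
Rule 3 (post-nasal voicing): /p/ is a voiceless stop immediately after the nasal /n/, so it voices to [b]. /enpoezovoal/ → enboezovoal.
Rule 4 (final e-epenthesis): the form ends in the consonant /l/, so [e] is inserted word-finally. /enboezovoal/ → enboezovoale.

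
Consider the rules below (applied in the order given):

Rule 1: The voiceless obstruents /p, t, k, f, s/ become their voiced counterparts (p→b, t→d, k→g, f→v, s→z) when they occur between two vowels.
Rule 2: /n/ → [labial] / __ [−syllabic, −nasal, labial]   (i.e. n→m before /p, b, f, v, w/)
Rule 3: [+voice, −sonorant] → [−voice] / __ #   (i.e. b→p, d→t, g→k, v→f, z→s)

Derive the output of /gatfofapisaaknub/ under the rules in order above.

gatfovabizaaknup

Rule 1 (intervocalic voicing): /f/ is a voiceless obstruent between vowels /o/ and /a/, so it voices to [v]. /p/ is a voiceless obstruent between vowels /a/ and /i/, so it voices to [b]. /s/ is a voiceless obstruent between vowels /i/ and /a/, so it voices to [z]. /gatfofapisaaknub/ → gatfovabizaaknub.
Rule 2 (nasal place assimilation): no segment meets the environment; /gatfovabizaaknub/ is unchanged.
Rule 3 (final devoicing): /b/ is a voiced obstruent in word-final position, so it devoices to [p]. /gatfovabizaaknub/ → gatfovabizaaknup.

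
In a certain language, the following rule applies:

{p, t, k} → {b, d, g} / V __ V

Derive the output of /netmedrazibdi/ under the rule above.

No segment of /netmedrazibdi/ meets the structural description of the rule, so the form surfaces unchanged.

netmedrazibdi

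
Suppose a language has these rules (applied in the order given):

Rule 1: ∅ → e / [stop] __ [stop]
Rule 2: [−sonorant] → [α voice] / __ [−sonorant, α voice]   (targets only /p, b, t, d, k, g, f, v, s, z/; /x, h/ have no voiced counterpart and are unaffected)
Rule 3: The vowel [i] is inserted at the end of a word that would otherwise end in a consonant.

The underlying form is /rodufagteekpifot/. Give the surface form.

rodufageteekepifoti

Rule 1 (stop-cluster e-epenthesis): /g/ and /t/ form a stop–stop cluster, so [e] is inserted between them. /k/ and /p/ form a stop–stop cluster, so [e] is inserted between them. /rodufagteekpifot/ → rodufageteekepifot.
Rule 2 (regressive voicing assimilation): no segment meets the environment; /rodufageteekepifot/ is unchanged.
Rule 3 (final i-epenthesis): the form ends in the consonant /t/, so [i] is inserted word-finally. /rodufageteekepifot/ → rodufageteekepifoti.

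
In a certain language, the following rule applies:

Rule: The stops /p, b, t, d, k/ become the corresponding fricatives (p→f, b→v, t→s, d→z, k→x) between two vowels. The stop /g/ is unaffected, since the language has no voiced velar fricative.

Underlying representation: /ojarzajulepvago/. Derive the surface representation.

ojarzajulepvago

No segment of /ojarzajulepvago/ meets the structural description of the rule, so the form surfaces unchanged.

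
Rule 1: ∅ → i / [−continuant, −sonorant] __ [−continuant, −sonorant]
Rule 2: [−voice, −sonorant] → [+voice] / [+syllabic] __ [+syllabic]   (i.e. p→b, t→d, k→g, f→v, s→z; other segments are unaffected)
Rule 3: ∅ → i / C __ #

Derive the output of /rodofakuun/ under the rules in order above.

rodovaguuni

Rule 1 (stop-cluster i-epenthesis): no segment meets the environment; /rodofakuun/ is unchanged.
Rule 2 (intervocalic voicing): /f/ is a voiceless obstruent between vowels /o/ and /a/, so it voices to [v]. /k/ is a voiceless obstruent between vowels /a/ and /u/, so it voices to [g]. /rodofakuun/ → rodovaguun.
Rule 3 (final i-epenthesis): the form ends in the consonant /n/, so [i] is inserted word-finally. /rodovaguun/ → rodovaguuni.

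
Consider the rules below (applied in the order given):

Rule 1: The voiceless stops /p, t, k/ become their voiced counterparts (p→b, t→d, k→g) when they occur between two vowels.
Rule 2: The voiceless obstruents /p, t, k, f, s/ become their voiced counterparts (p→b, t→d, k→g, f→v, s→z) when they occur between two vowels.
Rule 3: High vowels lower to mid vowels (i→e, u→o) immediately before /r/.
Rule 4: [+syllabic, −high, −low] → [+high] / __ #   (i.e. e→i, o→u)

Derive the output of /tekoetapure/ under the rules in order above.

Rule 1 (intervocalic voicing): /k/ is a voiceless stop between vowels /e/ and /o/, so it voices to [g]. /t/ is a voiceless stop between vowels /e/ and /a/, so it voices to [d]. /p/ is a voiceless stop between vowels /a/ and /u/, so it voices to [b]. /tekoetapure/ → tegoedabure.
Rule 2 (intervocalic voicing): no segment meets the environment; /tegoedabure/ is unchanged.
Rule 3 (pre-rhotic lowering): /u/ is a high vowel immediately before /r/, so it lowers to [o]. /tegoedabure/ → tegoedabore.
Rule 4 (final vowel raising): /e/ is a mid vowel in word-final position, so it raises to [i]. /tegoedabore/ → tegoedabori.

tegoedabori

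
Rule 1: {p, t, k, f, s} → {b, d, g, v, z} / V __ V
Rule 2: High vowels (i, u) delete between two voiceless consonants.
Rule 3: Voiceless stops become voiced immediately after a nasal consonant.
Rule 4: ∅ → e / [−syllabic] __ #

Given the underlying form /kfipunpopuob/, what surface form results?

Rule 1 (intervocalic voicing): /p/ is a voiceless obstruent between vowels /i/ and /u/, so it voices to [b]. /p/ is a voiceless obstruent between vowels /o/ and /u/, so it voices to [b]. /kfipunpopuob/ → kfibunpobuob.
Rule 2 (high vowel syncope): no segment meets the environment; /kfibunpobuob/ is unchanged.
Rule 3 (post-nasal voicing): /p/ is a voiceless stop immediately after the nasal /n/, so it voices to [b]. /kfibunpobuob/ → kfibunbobuob.
Rule 4 (final e-epenthesis): the form ends in the consonant /b/, so [e] is inserted word-finally. /kfibunbobuob/ → kfibunbobuobe.

kfibunbobuobe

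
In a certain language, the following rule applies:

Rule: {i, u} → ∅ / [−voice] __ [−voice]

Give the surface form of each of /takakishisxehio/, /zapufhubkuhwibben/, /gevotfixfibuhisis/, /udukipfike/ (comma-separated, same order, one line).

takakshsxehio, zapfhubkhwibben, gevotfxfibuhss, udukpfke

/takakishisxehio/: /i/ is a high vowel flanked by voiceless consonants /k/ and /s/, so it deletes. /i/ is a high vowel flanked by voiceless consonants /h/ and /s/, so it deletes. → [takakshsxehio].
/zapufhubkuhwibben/: /u/ is a high vowel flanked by voiceless consonants /p/ and /f/, so it deletes. /u/ is a high vowel flanked by voiceless consonants /k/ and /h/, so it deletes. → [zapfhubkhwibben].
/gevotfixfibuhisis/: /i/ is a high vowel flanked by voiceless consonants /f/ and /x/, so it deletes. /i/ is a high vowel flanked by voiceless consonants /h/ and /s/, so it deletes. /i/ is a high vowel flanked by voiceless consonants /s/ and /s/, so it deletes. → [gevotfxfibuhss].
/udukipfike/: /i/ is a high vowel flanked by voiceless consonants /k/ and /p/, so it deletes. /i/ is a high vowel flanked by voiceless consonants /f/ and /k/, so it deletes. → [udukpfke].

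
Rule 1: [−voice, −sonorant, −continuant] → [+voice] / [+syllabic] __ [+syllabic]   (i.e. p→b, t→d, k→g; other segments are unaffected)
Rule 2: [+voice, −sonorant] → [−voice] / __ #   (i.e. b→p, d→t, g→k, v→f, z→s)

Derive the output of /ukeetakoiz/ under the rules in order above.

Rule 1 (intervocalic voicing): /k/ is a voiceless stop between vowels /u/ and /e/, so it voices to [g]. /t/ is a voiceless stop between vowels /e/ and /a/, so it voices to [d]. /k/ is a voiceless stop between vowels /a/ and /o/, so it voices to [g]. /ukeetakoiz/ → ugeedagoiz.
Rule 2 (final devoicing): /z/ is a voiced obstruent in word-final position, so it devoices to [s]. /ugeedagoiz/ → ugeedagois.

ugeedagois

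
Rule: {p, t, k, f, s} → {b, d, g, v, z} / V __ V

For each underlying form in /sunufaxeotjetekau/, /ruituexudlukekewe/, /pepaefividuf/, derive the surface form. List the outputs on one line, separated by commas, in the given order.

/sunufaxeotjetekau/: /f/ is a voiceless obstruent between vowels /u/ and /a/, so it voices to [v]. /t/ is a voiceless obstruent between vowels /e/ and /e/, so it voices to [d]. /k/ is a voiceless obstruent between vowels /e/ and /a/, so it voices to [g]. → [sunuvaxeotjedegau].
/ruituexudlukekewe/: /t/ is a voiceless obstruent between vowels /i/ and /u/, so it voices to [d]. /k/ is a voiceless obstruent between vowels /u/ and /e/, so it voices to [g]. /k/ is a voiceless obstruent between vowels /e/ and /e/, so it voices to [g]. → [ruiduexudlugegewe].
/pepaefividuf/: /p/ is a voiceless obstruent between vowels /e/ and /a/, so it voices to [b]. /f/ is a voiceless obstruent between vowels /e/ and /i/, so it voices to [v]. → [pebaevividuf].

sunuvaxeotjedegau, ruiduexudlugegewe, pebaevividuf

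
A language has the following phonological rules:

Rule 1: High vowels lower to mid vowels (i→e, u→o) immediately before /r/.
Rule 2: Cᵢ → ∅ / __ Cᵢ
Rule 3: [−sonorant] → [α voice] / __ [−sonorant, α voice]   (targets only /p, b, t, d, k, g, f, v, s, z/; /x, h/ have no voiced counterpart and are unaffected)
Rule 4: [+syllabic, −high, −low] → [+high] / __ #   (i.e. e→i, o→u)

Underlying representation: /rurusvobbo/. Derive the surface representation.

Rule 1 (pre-rhotic lowering): /u/ is a high vowel immediately before /r/, so it lowers to [o]. /rurusvobbo/ → rorusvobbo.
Rule 2 (degemination): /bb/ is a geminate; the first /b/ deletes. /rorusvobbo/ → rorusvobo.
Rule 3 (regressive voicing assimilation): /s/ precedes the voiced obstruent /v/, so it voices to [z] by assimilation. /rorusvobo/ → roruzvobo.
Rule 4 (final vowel raising): /o/ is a mid vowel in word-final position, so it raises to [u]. /roruzvobo/ → roruzvobu.

roruzvobu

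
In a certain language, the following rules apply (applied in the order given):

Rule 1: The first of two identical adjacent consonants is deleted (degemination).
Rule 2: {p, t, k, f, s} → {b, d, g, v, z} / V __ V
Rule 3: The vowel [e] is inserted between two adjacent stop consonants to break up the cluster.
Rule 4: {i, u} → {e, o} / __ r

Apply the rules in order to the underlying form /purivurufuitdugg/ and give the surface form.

Rule 1 (degemination): /gg/ is a geminate; the first /g/ deletes. /purivurufuitdugg/ → purivurufuitdug.
Rule 2 (intervocalic voicing): /f/ is a voiceless obstruent between vowels /u/ and /u/, so it voices to [v]. /purivurufuitdug/ → purivuruvuitdug.
Rule 3 (stop-cluster e-epenthesis): /t/ and /d/ form a stop–stop cluster, so [e] is inserted between them. /purivuruvuitdug/ → purivuruvuitedug.
Rule 4 (pre-rhotic lowering): /u/ is a high vowel immediately before /r/, so it lowers to [o]. /u/ is a high vowel immediately before /r/, so it lowers to [o]. /purivuruvuitedug/ → porivoruvuitedug.

porivoruvuitedug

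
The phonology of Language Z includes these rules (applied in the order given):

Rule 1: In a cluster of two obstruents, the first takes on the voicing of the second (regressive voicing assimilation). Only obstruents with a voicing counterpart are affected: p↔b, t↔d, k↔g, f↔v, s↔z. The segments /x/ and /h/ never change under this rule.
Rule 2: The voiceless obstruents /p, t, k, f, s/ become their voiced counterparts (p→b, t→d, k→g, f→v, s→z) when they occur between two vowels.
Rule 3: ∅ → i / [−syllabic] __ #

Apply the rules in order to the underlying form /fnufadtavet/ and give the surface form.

Rule 1 (regressive voicing assimilation): /d/ precedes the voiceless obstruent /t/, so it devoices to [t] by assimilation. /fnufadtavet/ → fnufattavet.
Rule 2 (intervocalic voicing): /f/ is a voiceless obstruent between vowels /u/ and /a/, so it voices to [v]. /fnufattavet/ → fnuvattavet.
Rule 3 (final i-epenthesis): the form ends in the consonant /t/, so [i] is inserted word-finally. /fnuvattavet/ → fnuvattaveti.

fnuvattaveti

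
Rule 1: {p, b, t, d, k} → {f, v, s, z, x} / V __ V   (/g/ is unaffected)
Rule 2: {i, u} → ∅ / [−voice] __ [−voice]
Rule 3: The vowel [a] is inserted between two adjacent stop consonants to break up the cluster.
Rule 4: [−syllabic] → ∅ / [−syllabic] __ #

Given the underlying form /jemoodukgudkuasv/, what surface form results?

Rule 1 (intervocalic spirantization): /d/ is a stop between vowels /o/ and /u/, so it spirantizes to the fricative [z]. /jemoodukgudkuasv/ → jemoozukgudkuasv.
Rule 2 (high vowel syncope): no segment meets the environment; /jemoozukgudkuasv/ is unchanged.
Rule 3 (stop-cluster a-epenthesis): /k/ and /g/ form a stop–stop cluster, so [a] is inserted between them. /d/ and /k/ form a stop–stop cluster, so [a] is inserted between them. /jemoozukgudkuasv/ → jemoozukagudakuasv.
Rule 4 (final cluster simplification): /v/ is the second consonant of a word-final cluster /sv/, so it deletes. /jemoozukagudakuasv/ → jemoozukagudakuas.

jemoozukagudakuas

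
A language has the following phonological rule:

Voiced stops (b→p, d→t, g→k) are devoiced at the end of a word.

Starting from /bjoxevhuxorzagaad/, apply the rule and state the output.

bjoxevhuxorzagaat

/d/ is a voiced stop in word-final position, so it devoices to [t].
Surface form: [bjoxevhuxorzagaat].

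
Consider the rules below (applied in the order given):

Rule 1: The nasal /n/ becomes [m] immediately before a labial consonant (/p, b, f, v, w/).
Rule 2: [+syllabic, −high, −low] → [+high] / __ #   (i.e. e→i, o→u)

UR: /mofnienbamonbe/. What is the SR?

Rule 1 (nasal place assimilation): /n/ precedes the labial consonant /b/, so it assimilates in place to [m]. /n/ precedes the labial consonant /b/, so it assimilates in place to [m]. /mofnienbamonbe/ → mofniembamombe.
Rule 2 (final vowel raising): /e/ is a mid vowel in word-final position, so it raises to [i]. /mofniembamombe/ → mofniembamombi.

mofniembamombi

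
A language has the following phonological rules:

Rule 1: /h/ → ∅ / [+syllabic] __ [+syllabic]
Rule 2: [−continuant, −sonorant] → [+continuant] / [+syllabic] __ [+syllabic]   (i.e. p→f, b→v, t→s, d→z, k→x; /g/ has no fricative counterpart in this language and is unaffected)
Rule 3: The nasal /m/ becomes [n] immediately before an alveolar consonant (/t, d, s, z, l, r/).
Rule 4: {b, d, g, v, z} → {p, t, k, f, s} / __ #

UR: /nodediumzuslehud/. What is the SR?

nozeziunzusleut

Rule 1 (intervocalic h-deletion): /h/ occurs between vowels /e/ and /u/, so it deletes. /nodediumzuslehud/ → nodediumzusleud.
Rule 2 (intervocalic spirantization): /d/ is a stop between vowels /o/ and /e/, so it spirantizes to the fricative [z]. /d/ is a stop between vowels /e/ and /i/, so it spirantizes to the fricative [z]. /nodediumzusleud/ → nozeziumzusleud.
Rule 3 (nasal place assimilation): /m/ precedes the alveolar consonant /z/, so it assimilates in place to [n]. /nozeziumzusleud/ → nozeziunzusleud.
Rule 4 (final devoicing): /d/ is a voiced obstruent in word-final position, so it devoices to [t]. /nozeziunzusleud/ → nozeziunzusleut.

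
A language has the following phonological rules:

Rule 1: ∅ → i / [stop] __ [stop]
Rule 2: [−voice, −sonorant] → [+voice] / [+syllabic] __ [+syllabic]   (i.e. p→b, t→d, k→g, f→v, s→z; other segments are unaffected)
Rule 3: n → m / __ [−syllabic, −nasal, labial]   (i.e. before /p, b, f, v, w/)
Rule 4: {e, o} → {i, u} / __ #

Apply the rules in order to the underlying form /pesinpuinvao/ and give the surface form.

pezimpuimvau

Rule 1 (stop-cluster i-epenthesis): no segment meets the environment; /pesinpuinvao/ is unchanged.
Rule 2 (intervocalic voicing): /s/ is a voiceless obstruent between vowels /e/ and /i/, so it voices to [z]. /pesinpuinvao/ → pezinpuinvao.
Rule 3 (nasal place assimilation): /n/ precedes the labial consonant /p/, so it assimilates in place to [m]. /n/ precedes the labial consonant /v/, so it assimilates in place to [m]. /pezinpuinvao/ → pezimpuimvao.
Rule 4 (final vowel raising): /o/ is a mid vowel in word-final position, so it raises to [u]. /pezimpuimvao/ → pezimpuimvau.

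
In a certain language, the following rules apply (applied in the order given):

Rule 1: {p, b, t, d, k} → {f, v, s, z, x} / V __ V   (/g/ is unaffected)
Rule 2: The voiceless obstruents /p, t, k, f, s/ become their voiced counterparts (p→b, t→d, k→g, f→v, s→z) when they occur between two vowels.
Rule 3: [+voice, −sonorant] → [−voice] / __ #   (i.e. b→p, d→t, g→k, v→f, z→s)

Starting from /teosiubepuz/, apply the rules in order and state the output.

teoziuvevus

Rule 1 (intervocalic spirantization): /b/ is a stop between vowels /u/ and /e/, so it spirantizes to the fricative [v]. /p/ is a stop between vowels /e/ and /u/, so it spirantizes to the fricative [f]. /teosiubepuz/ → teosiuvefuz.
Rule 2 (intervocalic voicing): /s/ is a voiceless obstruent between vowels /o/ and /i/, so it voices to [z]. /f/ is a voiceless obstruent between vowels /e/ and /u/, so it voices to [v]. /teosiuvefuz/ → teoziuvevuz.
Rule 3 (final devoicing): /z/ is a voiced obstruent in word-final position, so it devoices to [s]. /teoziuvevuz/ → teoziuvevus.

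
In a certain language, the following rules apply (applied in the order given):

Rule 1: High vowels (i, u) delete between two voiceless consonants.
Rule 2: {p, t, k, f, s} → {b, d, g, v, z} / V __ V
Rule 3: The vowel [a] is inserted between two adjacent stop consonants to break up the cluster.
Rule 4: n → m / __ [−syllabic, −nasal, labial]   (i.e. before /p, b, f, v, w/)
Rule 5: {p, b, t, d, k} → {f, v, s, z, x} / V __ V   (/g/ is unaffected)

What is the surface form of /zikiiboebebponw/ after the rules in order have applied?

Rule 1 (high vowel syncope): no segment meets the environment; /zikiiboebebponw/ is unchanged.
Rule 2 (intervocalic voicing): /k/ is a voiceless obstruent between vowels /i/ and /i/, so it voices to [g]. /zikiiboebebponw/ → zigiiboebebponw.
Rule 3 (stop-cluster a-epenthesis): /b/ and /p/ form a stop–stop cluster, so [a] is inserted between them. /zigiiboebebponw/ → zigiiboebebaponw.
Rule 4 (nasal place assimilation): /n/ precedes the labial consonant /w/, so it assimilates in place to [m]. /zigiiboebebaponw/ → zigiiboebebapomw.
Rule 5 (intervocalic spirantization): /b/ is a stop between vowels /i/ and /o/, so it spirantizes to the fricative [v]. /b/ is a stop between vowels /e/ and /e/, so it spirantizes to the fricative [v]. /b/ is a stop between vowels /e/ and /a/, so it spirantizes to the fricative [v]. /p/ is a stop between vowels /a/ and /o/, so it spirantizes to the fricative [f]. /zigiiboebebapomw/ → zigiivoevevafomw.

zigiivoevevafomw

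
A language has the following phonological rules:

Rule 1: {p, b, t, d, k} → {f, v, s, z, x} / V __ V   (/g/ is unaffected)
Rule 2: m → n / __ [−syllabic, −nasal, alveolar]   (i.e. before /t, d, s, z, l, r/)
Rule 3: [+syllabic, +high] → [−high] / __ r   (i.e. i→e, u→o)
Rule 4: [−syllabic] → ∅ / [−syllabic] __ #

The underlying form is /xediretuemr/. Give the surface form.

Rule 1 (intervocalic spirantization): /d/ is a stop between vowels /e/ and /i/, so it spirantizes to the fricative [z]. /t/ is a stop between vowels /e/ and /u/, so it spirantizes to the fricative [s]. /xediretuemr/ → xeziresuemr.
Rule 2 (nasal place assimilation): /m/ precedes the alveolar consonant /r/, so it assimilates in place to [n]. /xeziresuemr/ → xeziresuenr.
Rule 3 (pre-rhotic lowering): /i/ is a high vowel immediately before /r/, so it lowers to [e]. /xeziresuenr/ → xezeresuenr.
Rule 4 (final cluster simplification): /r/ is the second consonant of a word-final cluster /nr/, so it deletes. /xezeresuenr/ → xezeresuen.

xezeresuen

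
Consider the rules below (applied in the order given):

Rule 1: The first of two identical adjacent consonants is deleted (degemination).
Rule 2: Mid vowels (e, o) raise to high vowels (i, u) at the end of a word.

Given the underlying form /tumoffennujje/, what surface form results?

Rule 1 (degemination): /ff/ is a geminate; the first /f/ deletes. /nn/ is a geminate; the first /n/ deletes. /jj/ is a geminate; the first /j/ deletes. /tumoffennujje/ → tumofenuje.
Rule 2 (final vowel raising): /e/ is a mid vowel in word-final position, so it raises to [i]. /tumofenuje/ → tumofenuji.

tumofenuji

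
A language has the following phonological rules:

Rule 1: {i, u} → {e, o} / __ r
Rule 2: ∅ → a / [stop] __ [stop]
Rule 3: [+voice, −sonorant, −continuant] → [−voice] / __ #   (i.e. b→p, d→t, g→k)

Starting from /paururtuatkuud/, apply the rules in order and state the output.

paorortuatakuut

Rule 1 (pre-rhotic lowering): /u/ is a high vowel immediately before /r/, so it lowers to [o]. /u/ is a high vowel immediately before /r/, so it lowers to [o]. /paururtuatkuud/ → paorortuatkuud.
Rule 2 (stop-cluster a-epenthesis): /t/ and /k/ form a stop–stop cluster, so [a] is inserted between them. /paorortuatkuud/ → paorortuatakuud.
Rule 3 (final devoicing): /d/ is a voiced stop in word-final position, so it devoices to [t]. /paorortuatakuud/ → paorortuatakuut.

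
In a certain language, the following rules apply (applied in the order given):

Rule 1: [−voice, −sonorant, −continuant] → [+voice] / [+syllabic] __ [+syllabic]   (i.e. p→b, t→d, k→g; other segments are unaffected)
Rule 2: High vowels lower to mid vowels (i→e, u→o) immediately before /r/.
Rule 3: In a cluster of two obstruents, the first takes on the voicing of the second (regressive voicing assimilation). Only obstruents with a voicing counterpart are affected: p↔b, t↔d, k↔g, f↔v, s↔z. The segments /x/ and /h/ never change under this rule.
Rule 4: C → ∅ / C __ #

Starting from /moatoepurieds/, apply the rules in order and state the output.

Rule 1 (intervocalic voicing): /t/ is a voiceless stop between vowels /a/ and /o/, so it voices to [d]. /p/ is a voiceless stop between vowels /e/ and /u/, so it voices to [b]. /moatoepurieds/ → moadoeburieds.
Rule 2 (pre-rhotic lowering): /u/ is a high vowel immediately before /r/, so it lowers to [o]. /moadoeburieds/ → moadoeborieds.
Rule 3 (regressive voicing assimilation): /d/ precedes the voiceless obstruent /s/, so it devoices to [t] by assimilation. /moadoeborieds/ → moadoeboriets.
Rule 4 (final cluster simplification): /s/ is the second consonant of a word-final cluster /ts/, so it deletes. /moadoeboriets/ → moadoeboriet.

moadoeboriet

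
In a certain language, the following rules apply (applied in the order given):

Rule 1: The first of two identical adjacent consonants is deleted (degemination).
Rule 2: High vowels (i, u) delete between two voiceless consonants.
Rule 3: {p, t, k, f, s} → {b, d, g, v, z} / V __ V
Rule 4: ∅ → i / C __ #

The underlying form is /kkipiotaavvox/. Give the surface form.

kpiodaavoxi

Rule 1 (degemination): /kk/ is a geminate; the first /k/ deletes. /vv/ is a geminate; the first /v/ deletes. /kkipiotaavvox/ → kipiotaavox.
Rule 2 (high vowel syncope): /i/ is a high vowel flanked by voiceless consonants /k/ and /p/, so it deletes. /kipiotaavox/ → kpiotaavox.
Rule 3 (intervocalic voicing): /t/ is a voiceless obstruent between vowels /o/ and /a/, so it voices to [d]. /kpiotaavox/ → kpiodaavox.
Rule 4 (final i-epenthesis): the form ends in the consonant /x/, so [i] is inserted word-finally. /kpiodaavox/ → kpiodaavoxi.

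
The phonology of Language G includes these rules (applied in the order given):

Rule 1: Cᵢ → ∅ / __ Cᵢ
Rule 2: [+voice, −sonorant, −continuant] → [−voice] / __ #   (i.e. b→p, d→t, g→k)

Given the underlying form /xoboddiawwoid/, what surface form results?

xobodiawoit

Rule 1 (degemination): /dd/ is a geminate; the first /d/ deletes. /ww/ is a geminate; the first /w/ deletes. /xoboddiawwoid/ → xobodiawoid.
Rule 2 (final devoicing): /d/ is a voiced stop in word-final position, so it devoices to [t]. /xobodiawoid/ → xobodiawoit.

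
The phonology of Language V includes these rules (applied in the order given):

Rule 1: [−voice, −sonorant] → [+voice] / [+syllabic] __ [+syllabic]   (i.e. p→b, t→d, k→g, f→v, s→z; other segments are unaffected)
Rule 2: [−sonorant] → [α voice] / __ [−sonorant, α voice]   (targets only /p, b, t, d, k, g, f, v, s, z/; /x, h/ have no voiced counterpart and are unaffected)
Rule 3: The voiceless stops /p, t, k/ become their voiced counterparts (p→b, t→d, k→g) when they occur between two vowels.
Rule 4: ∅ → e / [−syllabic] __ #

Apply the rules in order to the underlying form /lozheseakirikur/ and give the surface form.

Rule 1 (intervocalic voicing): /s/ is a voiceless obstruent between vowels /e/ and /e/, so it voices to [z]. /k/ is a voiceless obstruent between vowels /a/ and /i/, so it voices to [g]. /k/ is a voiceless obstruent between vowels /i/ and /u/, so it voices to [g]. /lozheseakirikur/ → lozhezeagirigur.
Rule 2 (regressive voicing assimilation): /z/ precedes the voiceless obstruent /h/, so it devoices to [s] by assimilation. /lozhezeagirigur/ → loshezeagirigur.
Rule 3 (intervocalic voicing): no segment meets the environment; /loshezeagirigur/ is unchanged.
Rule 4 (final e-epenthesis): the form ends in the consonant /r/, so [e] is inserted word-finally. /loshezeagirigur/ → loshezeagirigure.

loshezeagirigure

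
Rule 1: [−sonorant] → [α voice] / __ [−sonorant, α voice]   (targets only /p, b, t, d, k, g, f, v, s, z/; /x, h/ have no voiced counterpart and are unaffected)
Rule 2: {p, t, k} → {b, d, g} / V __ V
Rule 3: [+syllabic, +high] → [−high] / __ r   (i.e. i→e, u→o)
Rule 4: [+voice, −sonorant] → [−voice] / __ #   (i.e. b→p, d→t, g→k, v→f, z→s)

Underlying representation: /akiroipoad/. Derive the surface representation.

ageroiboat

Rule 1 (regressive voicing assimilation): no segment meets the environment; /akiroipoad/ is unchanged.
Rule 2 (intervocalic voicing): /k/ is a voiceless stop between vowels /a/ and /i/, so it voices to [g]. /p/ is a voiceless stop between vowels /i/ and /o/, so it voices to [b]. /akiroipoad/ → agiroiboad.
Rule 3 (pre-rhotic lowering): /i/ is a high vowel immediately before /r/, so it lowers to [e]. /agiroiboad/ → ageroiboad.
Rule 4 (final devoicing): /d/ is a voiced obstruent in word-final position, so it devoices to [t]. /ageroiboad/ → ageroiboat.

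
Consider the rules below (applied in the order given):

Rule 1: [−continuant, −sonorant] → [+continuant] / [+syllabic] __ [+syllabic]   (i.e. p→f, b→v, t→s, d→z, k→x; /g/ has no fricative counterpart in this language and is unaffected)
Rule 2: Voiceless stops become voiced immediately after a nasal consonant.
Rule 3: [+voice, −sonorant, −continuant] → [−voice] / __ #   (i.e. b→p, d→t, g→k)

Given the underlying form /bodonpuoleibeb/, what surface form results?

bozonbuoleivep

Rule 1 (intervocalic spirantization): /d/ is a stop between vowels /o/ and /o/, so it spirantizes to the fricative [z]. /b/ is a stop between vowels /i/ and /e/, so it spirantizes to the fricative [v]. /bodonpuoleibeb/ → bozonpuoleiveb.
Rule 2 (post-nasal voicing): /p/ is a voiceless stop immediately after the nasal /n/, so it voices to [b]. /bozonpuoleiveb/ → bozonbuoleiveb.
Rule 3 (final devoicing): /b/ is a voiced stop in word-final position, so it devoices to [p]. /bozonbuoleiveb/ → bozonbuoleivep.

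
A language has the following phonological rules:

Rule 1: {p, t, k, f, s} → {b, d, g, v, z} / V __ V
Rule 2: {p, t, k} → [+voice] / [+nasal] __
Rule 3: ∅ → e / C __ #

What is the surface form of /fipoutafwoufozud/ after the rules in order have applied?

Rule 1 (intervocalic voicing): /p/ is a voiceless obstruent between vowels /i/ and /o/, so it voices to [b]. /t/ is a voiceless obstruent between vowels /u/ and /a/, so it voices to [d]. /f/ is a voiceless obstruent between vowels /u/ and /o/, so it voices to [v]. /fipoutafwoufozud/ → fiboudafwouvozud.
Rule 2 (post-nasal voicing): no segment meets the environment; /fiboudafwouvozud/ is unchanged.
Rule 3 (final e-epenthesis): the form ends in the consonant /d/, so [e] is inserted word-finally. /fiboudafwouvozud/ → fiboudafwouvozude.

fiboudafwouvozude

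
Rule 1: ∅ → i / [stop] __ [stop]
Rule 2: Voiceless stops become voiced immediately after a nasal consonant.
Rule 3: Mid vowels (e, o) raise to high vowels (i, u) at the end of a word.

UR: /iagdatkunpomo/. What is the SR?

iagidatikunbomu

Rule 1 (stop-cluster i-epenthesis): /g/ and /d/ form a stop–stop cluster, so [i] is inserted between them. /t/ and /k/ form a stop–stop cluster, so [i] is inserted between them. /iagdatkunpomo/ → iagidatikunpomo.
Rule 2 (post-nasal voicing): /p/ is a voiceless stop immediately after the nasal /n/, so it voices to [b]. /iagidatikunpomo/ → iagidatikunbomo.
Rule 3 (final vowel raising): /o/ is a mid vowel in word-final position, so it raises to [u]. /iagidatikunbomo/ → iagidatikunbomu.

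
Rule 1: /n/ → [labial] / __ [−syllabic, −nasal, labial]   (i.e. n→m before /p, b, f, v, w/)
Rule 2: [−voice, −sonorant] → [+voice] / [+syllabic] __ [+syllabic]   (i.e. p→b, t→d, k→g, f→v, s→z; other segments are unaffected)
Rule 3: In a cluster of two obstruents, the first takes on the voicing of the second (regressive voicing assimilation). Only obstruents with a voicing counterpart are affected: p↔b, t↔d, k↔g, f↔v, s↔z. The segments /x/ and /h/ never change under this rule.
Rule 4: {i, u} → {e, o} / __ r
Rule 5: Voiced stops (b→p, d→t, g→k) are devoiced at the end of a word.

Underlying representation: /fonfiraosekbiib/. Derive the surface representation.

fomferaozegbiip

Rule 1 (nasal place assimilation): /n/ precedes the labial consonant /f/, so it assimilates in place to [m]. /fonfiraosekbiib/ → fomfiraosekbiib.
Rule 2 (intervocalic voicing): /s/ is a voiceless obstruent between vowels /o/ and /e/, so it voices to [z]. /fomfiraosekbiib/ → fomfiraozekbiib.
Rule 3 (regressive voicing assimilation): /k/ precedes the voiced obstruent /b/, so it voices to [g] by assimilation. /fomfiraozekbiib/ → fomfiraozegbiib.
Rule 4 (pre-rhotic lowering): /i/ is a high vowel immediately before /r/, so it lowers to [e]. /fomfiraozegbiib/ → fomferaozegbiib.
Rule 5 (final devoicing): /b/ is a voiced stop in word-final position, so it devoices to [p]. /fomferaozegbiib/ → fomferaozegbiip.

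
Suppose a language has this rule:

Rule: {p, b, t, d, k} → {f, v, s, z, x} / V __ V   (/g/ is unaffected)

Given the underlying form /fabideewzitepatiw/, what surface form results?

favizeewzisefasiw

/b/ is a stop between vowels /a/ and /i/, so it spirantizes to the fricative [v].
/d/ is a stop between vowels /i/ and /e/, so it spirantizes to the fricative [z].
/t/ is a stop between vowels /i/ and /e/, so it spirantizes to the fricative [s].
/p/ is a stop between vowels /e/ and /a/, so it spirantizes to the fricative [f].
/t/ is a stop between vowels /a/ and /i/, so it spirantizes to the fricative [s].
Surface form: [favizeewzisefasiw].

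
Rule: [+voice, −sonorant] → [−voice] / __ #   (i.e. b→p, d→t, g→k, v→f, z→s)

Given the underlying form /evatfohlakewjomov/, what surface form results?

evatfohlakewjomof

Scanning /evatfohlakewjomov/: /v/ at position 2 is not in the conditioning environment; /v/ is a voiced obstruent in word-final position, so it devoices to [f].
Result: [evatfohlakewjomof].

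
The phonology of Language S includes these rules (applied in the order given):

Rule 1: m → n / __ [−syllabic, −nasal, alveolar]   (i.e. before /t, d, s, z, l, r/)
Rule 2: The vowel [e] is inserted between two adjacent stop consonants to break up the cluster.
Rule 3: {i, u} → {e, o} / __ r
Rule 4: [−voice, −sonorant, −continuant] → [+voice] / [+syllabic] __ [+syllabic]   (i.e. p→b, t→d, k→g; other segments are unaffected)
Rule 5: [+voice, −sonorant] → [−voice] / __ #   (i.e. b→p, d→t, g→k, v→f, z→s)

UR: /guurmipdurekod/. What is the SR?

Rule 1 (nasal place assimilation): no segment meets the environment; /guurmipdurekod/ is unchanged.
Rule 2 (stop-cluster e-epenthesis): /p/ and /d/ form a stop–stop cluster, so [e] is inserted between them. /guurmipdurekod/ → guurmipedurekod.
Rule 3 (pre-rhotic lowering): /u/ is a high vowel immediately before /r/, so it lowers to [o]. /u/ is a high vowel immediately before /r/, so it lowers to [o]. /guurmipedurekod/ → guormipedorekod.
Rule 4 (intervocalic voicing): /p/ is a voiceless stop between vowels /i/ and /e/, so it voices to [b]. /k/ is a voiceless stop between vowels /e/ and /o/, so it voices to [g]. /guormipedorekod/ → guormibedoregod.
Rule 5 (final devoicing): /d/ is a voiced obstruent in word-final position, so it devoices to [t]. /guormibedoregod/ → guormibedoregot.

guormibedoregot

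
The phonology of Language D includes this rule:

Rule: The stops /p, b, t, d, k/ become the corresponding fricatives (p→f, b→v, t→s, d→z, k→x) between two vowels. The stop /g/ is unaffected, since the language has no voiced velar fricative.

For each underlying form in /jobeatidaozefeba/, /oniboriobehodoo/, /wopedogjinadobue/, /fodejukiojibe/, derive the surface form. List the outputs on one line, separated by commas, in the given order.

/jobeatidaozefeba/: /b/ is a stop between vowels /o/ and /e/, so it spirantizes to the fricative [v]. /t/ is a stop between vowels /a/ and /i/, so it spirantizes to the fricative [s]. /d/ is a stop between vowels /i/ and /a/, so it spirantizes to the fricative [z]. /b/ is a stop between vowels /e/ and /a/, so it spirantizes to the fricative [v]. → [joveasizaozefeva].
/oniboriobehodoo/: /b/ is a stop between vowels /i/ and /o/, so it spirantizes to the fricative [v]. /b/ is a stop between vowels /o/ and /e/, so it spirantizes to the fricative [v]. /d/ is a stop between vowels /o/ and /o/, so it spirantizes to the fricative [z]. → [onivoriovehozoo].
/wopedogjinadobue/: /p/ is a stop between vowels /o/ and /e/, so it spirantizes to the fricative [f]. /d/ is a stop between vowels /e/ and /o/, so it spirantizes to the fricative [z]. /d/ is a stop between vowels /a/ and /o/, so it spirantizes to the fricative [z]. /b/ is a stop between vowels /o/ and /u/, so it spirantizes to the fricative [v]. → [wofezogjinazovue].
/fodejukiojibe/: /d/ is a stop between vowels /o/ and /e/, so it spirantizes to the fricative [z]. /k/ is a stop between vowels /u/ and /i/, so it spirantizes to the fricative [x]. /b/ is a stop between vowels /i/ and /e/, so it spirantizes to the fricative [v]. → [fozejuxiojive].

joveasizaozefeva, onivoriovehozoo, wofezogjinazovue, fozejuxiojive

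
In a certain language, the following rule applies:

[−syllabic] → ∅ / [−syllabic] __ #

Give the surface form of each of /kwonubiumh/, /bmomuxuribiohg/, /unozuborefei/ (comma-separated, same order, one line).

/kwonubiumh/: /h/ is the second consonant of a word-final cluster /mh/, so it deletes. → [kwonubium].
/bmomuxuribiohg/: /g/ is the second consonant of a word-final cluster /hg/, so it deletes. → [bmomuxuribioh].
/unozuborefei/: the rule's environment is not met; surfaces unchanged as [unozuborefei].

kwonubium, bmomuxuribioh, unozuborefei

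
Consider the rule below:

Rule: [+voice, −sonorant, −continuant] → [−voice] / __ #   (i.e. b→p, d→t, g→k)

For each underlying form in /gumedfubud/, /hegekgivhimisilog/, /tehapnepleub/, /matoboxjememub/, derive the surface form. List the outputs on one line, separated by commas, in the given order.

gumedfubut, hegekgivhimisilok, tehapnepleup, matoboxjememup

/gumedfubud/: /d/ is a voiced stop in word-final position, so it devoices to [t]. → [gumedfubut].
/hegekgivhimisilog/: /g/ is a voiced stop in word-final position, so it devoices to [k]. → [hegekgivhimisilok].
/tehapnepleub/: /b/ is a voiced stop in word-final position, so it devoices to [p]. → [tehapnepleup].
/matoboxjememub/: /b/ is a voiced stop in word-final position, so it devoices to [p]. → [matoboxjememup].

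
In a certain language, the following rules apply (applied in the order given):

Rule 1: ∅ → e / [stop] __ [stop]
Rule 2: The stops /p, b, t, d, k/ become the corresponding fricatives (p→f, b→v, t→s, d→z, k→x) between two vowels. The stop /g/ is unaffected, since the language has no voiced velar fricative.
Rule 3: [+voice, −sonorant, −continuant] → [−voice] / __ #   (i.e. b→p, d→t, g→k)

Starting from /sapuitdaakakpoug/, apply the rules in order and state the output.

Rule 1 (stop-cluster e-epenthesis): /t/ and /d/ form a stop–stop cluster, so [e] is inserted between them. /k/ and /p/ form a stop–stop cluster, so [e] is inserted between them. /sapuitdaakakpoug/ → sapuitedaakakepoug.
Rule 2 (intervocalic spirantization): /p/ is a stop between vowels /a/ and /u/, so it spirantizes to the fricative [f]. /t/ is a stop between vowels /i/ and /e/, so it spirantizes to the fricative [s]. /d/ is a stop between vowels /e/ and /a/, so it spirantizes to the fricative [z]. /k/ is a stop between vowels /a/ and /a/, so it spirantizes to the fricative [x]. /k/ is a stop between vowels /a/ and /e/, so it spirantizes to the fricative [x]. /p/ is a stop between vowels /e/ and /o/, so it spirantizes to the fricative [f]. /sapuitedaakakepoug/ → safuisezaaxaxefoug.
Rule 3 (final devoicing): /g/ is a voiced stop in word-final position, so it devoices to [k]. /safuisezaaxaxefoug/ → safuisezaaxaxefouk.

safuisezaaxaxefouk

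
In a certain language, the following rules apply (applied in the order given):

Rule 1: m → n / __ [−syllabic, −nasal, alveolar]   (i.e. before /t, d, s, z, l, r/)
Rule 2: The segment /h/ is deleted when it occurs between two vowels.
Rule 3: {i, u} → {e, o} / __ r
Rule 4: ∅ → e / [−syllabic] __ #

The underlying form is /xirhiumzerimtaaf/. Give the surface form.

xerhiunzerintaafe

Rule 1 (nasal place assimilation): /m/ precedes the alveolar consonant /z/, so it assimilates in place to [n]. /m/ precedes the alveolar consonant /t/, so it assimilates in place to [n]. /xirhiumzerimtaaf/ → xirhiunzerintaaf.
Rule 2 (intervocalic h-deletion): no segment meets the environment; /xirhiunzerintaaf/ is unchanged.
Rule 3 (pre-rhotic lowering): /i/ is a high vowel immediately before /r/, so it lowers to [e]. /xirhiunzerintaaf/ → xerhiunzerintaaf.
Rule 4 (final e-epenthesis): the form ends in the consonant /f/, so [e] is inserted word-finally. /xerhiunzerintaaf/ → xerhiunzerintaafe.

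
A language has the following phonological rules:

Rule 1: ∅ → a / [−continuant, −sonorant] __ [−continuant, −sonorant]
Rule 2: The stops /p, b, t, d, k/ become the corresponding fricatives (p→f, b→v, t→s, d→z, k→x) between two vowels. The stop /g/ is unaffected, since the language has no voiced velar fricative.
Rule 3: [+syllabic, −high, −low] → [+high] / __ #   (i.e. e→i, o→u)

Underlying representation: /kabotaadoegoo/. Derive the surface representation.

Rule 1 (stop-cluster a-epenthesis): no segment meets the environment; /kabotaadoegoo/ is unchanged.
Rule 2 (intervocalic spirantization): /b/ is a stop between vowels /a/ and /o/, so it spirantizes to the fricative [v]. /t/ is a stop between vowels /o/ and /a/, so it spirantizes to the fricative [s]. /d/ is a stop between vowels /a/ and /o/, so it spirantizes to the fricative [z]. /kabotaadoegoo/ → kavosaazoegoo.
Rule 3 (final vowel raising): /o/ is a mid vowel in word-final position, so it raises to [u]. /kavosaazoegoo/ → kavosaazoegou.

kavosaazoegou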